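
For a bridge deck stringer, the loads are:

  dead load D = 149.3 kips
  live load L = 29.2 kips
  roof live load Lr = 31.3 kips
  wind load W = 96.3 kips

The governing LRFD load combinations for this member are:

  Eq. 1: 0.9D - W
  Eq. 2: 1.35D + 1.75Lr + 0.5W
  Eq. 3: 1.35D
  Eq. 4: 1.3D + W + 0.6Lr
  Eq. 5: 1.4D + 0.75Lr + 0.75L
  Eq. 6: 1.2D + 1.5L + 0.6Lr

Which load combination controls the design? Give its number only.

Combination 4

Eq. 1: 0.9(149.3) - 1.0(96.3) = 134.4 - 96.3 = 38.1
Eq. 2: 1.35(149.3) + 1.75(31.3) + 0.5(96.3) = 304.5
Eq. 3: 1.35(149.3) = 201.6
Eq. 4: 1.3(149.3) + 1.0(96.3) + 0.6(31.3) = 194.1 + 96.3 + 18.8 = 309.2
Eq. 5: 1.4(149.3) + 0.75(31.3) + 0.75(29.2) = 209.0 + 23.5 + 21.9 = 254.4
Eq. 6: 1.2(149.3) + 1.5(29.2) + 0.6(31.3) = 241.7
The largest value is 309.2 kips from combination 4.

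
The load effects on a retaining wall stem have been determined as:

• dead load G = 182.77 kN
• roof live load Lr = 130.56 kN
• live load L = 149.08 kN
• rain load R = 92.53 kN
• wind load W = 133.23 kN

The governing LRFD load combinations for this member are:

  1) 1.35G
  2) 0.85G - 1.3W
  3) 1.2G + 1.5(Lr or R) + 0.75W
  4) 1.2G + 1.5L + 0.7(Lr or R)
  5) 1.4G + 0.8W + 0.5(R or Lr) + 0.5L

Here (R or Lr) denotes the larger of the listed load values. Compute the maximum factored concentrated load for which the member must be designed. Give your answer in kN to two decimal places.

(Lr or R) → Lr = 130.56 kN; (R or Lr) → Lr = 130.56 kN.
1) 1.35(182.77) = 246.74
2) 0.85(182.77) - 1.3(133.23) = -17.84
3) 1.2(182.77) + 1.5(130.56) + 0.75(133.23) = 515.09
4) 1.2(182.77) + 1.5(149.08) + 0.7(130.56) = 534.34
5) 1.4(182.77) + 0.8(133.23) + 0.5(130.56) + 0.5(149.08) = 255.88 + 106.58 + 65.28 + 74.54 = 502.28
Maximum is from combination 4.

534.34 kN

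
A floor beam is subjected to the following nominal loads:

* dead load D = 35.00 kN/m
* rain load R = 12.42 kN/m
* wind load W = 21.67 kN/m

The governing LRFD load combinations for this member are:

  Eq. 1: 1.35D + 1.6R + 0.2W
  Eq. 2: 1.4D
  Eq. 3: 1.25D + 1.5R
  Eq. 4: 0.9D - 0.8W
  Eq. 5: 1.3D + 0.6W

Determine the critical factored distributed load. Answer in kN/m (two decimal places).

71.46 kN/m

Eq. 1: 1.35(35.00) + 1.6(12.42) + 0.2(21.67) = 71.46
Eq. 2: 1.4(35.00) = 49.00
Eq. 3: 1.25(35.00) + 1.5(12.42) = 62.38
Eq. 4: 0.9(35.00) - 0.8(21.67) = 14.16
Eq. 5: 1.3(35.00) + 0.6(21.67) = 58.50
Maximum is from combination 1.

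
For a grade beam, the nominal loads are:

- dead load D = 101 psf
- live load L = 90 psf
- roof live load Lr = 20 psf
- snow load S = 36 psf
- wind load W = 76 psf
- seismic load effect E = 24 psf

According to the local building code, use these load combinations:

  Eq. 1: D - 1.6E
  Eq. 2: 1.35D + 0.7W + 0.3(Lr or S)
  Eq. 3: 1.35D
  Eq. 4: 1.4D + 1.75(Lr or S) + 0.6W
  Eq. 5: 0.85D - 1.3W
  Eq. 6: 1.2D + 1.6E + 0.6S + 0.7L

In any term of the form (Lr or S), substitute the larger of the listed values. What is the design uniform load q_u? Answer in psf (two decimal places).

(Lr or S) → S = 36 psf.
Eq. 1: 1.0(101) - 1.6(24) = 62.60
Eq. 2: 1.35(101) + 0.7(76) + 0.3(36) = 200.35
Eq. 3: 1.35(101) = 136.35
Eq. 4: 1.4(101) + 1.75(36) + 0.6(76) = 250.00
Eq. 5: 0.85(101) - 1.3(76) = -12.95
Eq. 6: 1.2(101) + 1.6(24) + 0.6(36) + 0.7(90) = 244.20
The controlling combination is 4, giving 250.00 psf.

250.00 psf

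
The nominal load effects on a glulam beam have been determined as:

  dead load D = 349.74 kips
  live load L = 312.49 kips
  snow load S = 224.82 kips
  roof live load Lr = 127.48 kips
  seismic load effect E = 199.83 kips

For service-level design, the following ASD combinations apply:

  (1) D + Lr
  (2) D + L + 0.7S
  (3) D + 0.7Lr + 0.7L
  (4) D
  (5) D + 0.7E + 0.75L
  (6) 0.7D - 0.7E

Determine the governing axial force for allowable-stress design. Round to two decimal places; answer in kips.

(1) 1.0(349.74) + 1.0(127.48) = 477.22
(2) 1.0(349.74) + 1.0(312.49) + 0.7(224.82) = 819.60
(3) 1.0(349.74) + 0.7(127.48) + 0.7(312.49) = 657.72
(4) 1.0(349.74) = 349.74
(5) 1.0(349.74) + 0.7(199.83) + 0.75(312.49) = 723.99
(6) 0.7(349.74) - 0.7(199.83) = 104.94
The controlling combination is 2, giving 819.60 kips.

819.60 kips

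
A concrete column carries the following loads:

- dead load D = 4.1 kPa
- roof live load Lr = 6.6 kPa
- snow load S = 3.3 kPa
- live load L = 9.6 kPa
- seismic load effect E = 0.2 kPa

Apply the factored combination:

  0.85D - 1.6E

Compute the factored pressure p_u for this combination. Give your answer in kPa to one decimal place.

3.2 kPa

0.85(4.1) - 1.6(0.2) = 3.5 - 0.3 = 3.2
p_u = 3.2 kPa.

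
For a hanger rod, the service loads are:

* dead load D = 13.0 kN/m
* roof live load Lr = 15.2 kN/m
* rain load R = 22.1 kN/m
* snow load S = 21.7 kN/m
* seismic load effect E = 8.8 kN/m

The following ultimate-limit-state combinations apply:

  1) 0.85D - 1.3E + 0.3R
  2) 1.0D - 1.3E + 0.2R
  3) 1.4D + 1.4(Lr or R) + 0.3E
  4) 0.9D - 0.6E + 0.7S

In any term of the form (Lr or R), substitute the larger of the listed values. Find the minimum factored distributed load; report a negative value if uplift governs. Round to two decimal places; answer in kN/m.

5.98 kN/m

(Lr or R) → R = 22.1 kN/m.
1) 0.85(13.0) - 1.3(8.8) + 0.3(22.1) = 11.05 - 11.44 + 6.63 = 6.24
2) 1.0(13.0) - 1.3(8.8) + 0.2(22.1) = 13.00 - 11.44 + 4.42 = 5.98
3) 1.4(13.0) + 1.4(22.1) + 0.3(8.8) = 18.20 + 30.94 + 2.64 = 51.78
4) 0.9(13.0) - 0.6(8.8) + 0.7(21.7) = 11.70 - 5.28 + 15.19 = 21.61
Combination 2 gives the minimum: 5.98 kN/m.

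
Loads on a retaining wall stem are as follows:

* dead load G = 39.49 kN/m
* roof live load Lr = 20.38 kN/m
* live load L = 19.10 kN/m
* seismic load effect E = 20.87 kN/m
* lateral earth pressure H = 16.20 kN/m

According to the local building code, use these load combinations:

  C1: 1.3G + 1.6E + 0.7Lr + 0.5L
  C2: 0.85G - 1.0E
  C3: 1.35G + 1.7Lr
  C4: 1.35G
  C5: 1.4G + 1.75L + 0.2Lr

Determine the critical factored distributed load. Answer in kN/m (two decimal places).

108.55 kN/m

C1: 1.3(39.49) + 1.6(20.87) + 0.7(20.38) + 0.5(19.10) = 108.55
C2: 0.85(39.49) - 1.0(20.87) = 12.70
C3: 1.35(39.49) + 1.7(20.38) = 87.96
C4: 1.35(39.49) = 53.31
C5: 1.4(39.49) + 1.75(19.10) + 0.2(20.38) = 92.79
The controlling combination is 1, giving 108.55 kN/m.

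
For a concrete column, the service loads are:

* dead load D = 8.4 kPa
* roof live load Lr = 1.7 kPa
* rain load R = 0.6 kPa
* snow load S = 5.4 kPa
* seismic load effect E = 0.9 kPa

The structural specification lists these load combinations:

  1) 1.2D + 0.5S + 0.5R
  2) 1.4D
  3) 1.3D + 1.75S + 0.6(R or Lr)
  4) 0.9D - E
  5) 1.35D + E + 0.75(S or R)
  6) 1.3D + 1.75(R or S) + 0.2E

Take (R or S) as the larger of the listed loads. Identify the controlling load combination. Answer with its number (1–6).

(R or Lr) → Lr = 1.7 kPa; (S or R) → S = 5.4 kPa; (R or S) → S = 5.4 kPa.
1) 1.2(8.4) + 0.5(5.4) + 0.5(0.6) = 10.1 + 2.7 + 0.3 = 13.1
2) 1.4(8.4) = 11.8
3) 1.3(8.4) + 1.75(5.4) + 0.6(1.7) = 10.9 + 9.5 + 1.0 = 21.4
4) 0.9(8.4) - 1.0(0.9) = 7.6 - 0.9 = 6.7
5) 1.35(8.4) + 1.0(0.9) + 0.75(5.4) = 11.3 + 0.9 + 4.1 = 16.3
6) 1.3(8.4) + 1.75(5.4) + 0.2(0.9) = 10.9 + 9.5 + 0.2 = 20.6
The largest value is 21.4 kPa from combination 3.

Combination 3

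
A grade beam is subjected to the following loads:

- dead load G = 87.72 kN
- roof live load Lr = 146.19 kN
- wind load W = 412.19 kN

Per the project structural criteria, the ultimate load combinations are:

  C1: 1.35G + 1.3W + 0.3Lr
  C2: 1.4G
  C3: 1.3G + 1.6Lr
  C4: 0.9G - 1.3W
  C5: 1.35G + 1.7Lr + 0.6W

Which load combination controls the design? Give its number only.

C1: 1.35(87.72) + 1.3(412.19) + 0.3(146.19) = 698.13
C2: 1.4(87.72) = 122.81
C3: 1.3(87.72) + 1.6(146.19) = 347.94
C4: 0.9(87.72) - 1.3(412.19) = -456.90
C5: 1.35(87.72) + 1.7(146.19) + 0.6(412.19) = 614.26
The largest value is 698.13 kN from combination 1.

Combination 1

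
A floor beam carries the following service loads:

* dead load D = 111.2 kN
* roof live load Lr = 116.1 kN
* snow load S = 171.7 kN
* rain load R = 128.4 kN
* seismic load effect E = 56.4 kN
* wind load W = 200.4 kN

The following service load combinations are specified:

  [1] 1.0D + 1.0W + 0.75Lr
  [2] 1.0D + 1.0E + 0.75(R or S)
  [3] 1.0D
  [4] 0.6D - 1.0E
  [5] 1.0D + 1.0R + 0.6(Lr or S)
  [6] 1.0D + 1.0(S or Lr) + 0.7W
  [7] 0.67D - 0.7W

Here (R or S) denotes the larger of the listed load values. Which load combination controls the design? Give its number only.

(R or S) → S = 171.7 kN; (Lr or S) → S = 171.7 kN; (S or Lr) → S = 171.7 kN.
[1] 1.0(111.2) + 1.0(200.4) + 0.75(116.1) = 398.7
[2] 1.0(111.2) + 1.0(56.4) + 0.75(171.7) = 296.4
[3] 1.0(111.2) = 111.2
[4] 0.6(111.2) - 1.0(56.4) = 10.3
[5] 1.0(111.2) + 1.0(128.4) + 0.6(171.7) = 342.6
[6] 1.0(111.2) + 1.0(171.7) + 0.7(200.4) = 423.2
[7] 0.67(111.2) - 0.7(200.4) = -65.8
The largest value is 423.2 kN from combination 6.

Combination 6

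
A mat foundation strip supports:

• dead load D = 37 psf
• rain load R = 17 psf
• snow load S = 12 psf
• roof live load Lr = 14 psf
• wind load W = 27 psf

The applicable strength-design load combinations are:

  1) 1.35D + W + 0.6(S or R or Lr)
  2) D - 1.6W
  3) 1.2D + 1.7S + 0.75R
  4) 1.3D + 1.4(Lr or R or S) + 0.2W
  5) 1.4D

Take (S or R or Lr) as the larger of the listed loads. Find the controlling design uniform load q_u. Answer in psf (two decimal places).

87.15 psf

(S or R or Lr) → R = 17 psf; (Lr or R or S) → R = 17 psf.
1) 1.35(37) + 1.0(27) + 0.6(17) = 87.15
2) 1.0(37) - 1.6(27) = -6.20
3) 1.2(37) + 1.7(12) + 0.75(17) = 77.55
4) 1.3(37) + 1.4(17) + 0.2(27) = 77.30
5) 1.4(37) = 51.80
The controlling combination is 1, giving 87.15 psf.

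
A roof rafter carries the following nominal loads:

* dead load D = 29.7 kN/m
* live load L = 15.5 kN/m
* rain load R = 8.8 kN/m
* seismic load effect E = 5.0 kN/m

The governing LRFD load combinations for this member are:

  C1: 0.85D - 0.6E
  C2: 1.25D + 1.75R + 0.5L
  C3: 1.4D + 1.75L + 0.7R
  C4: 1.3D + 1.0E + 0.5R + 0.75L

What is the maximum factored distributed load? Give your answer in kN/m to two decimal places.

74.87 kN/m

C1: 0.85(29.7) - 0.6(5.0) = 25.25 - 3.00 = 22.25
C2: 1.25(29.7) + 1.75(8.8) + 0.5(15.5) = 37.13 + 15.40 + 7.75 = 60.28
C3: 1.4(29.7) + 1.75(15.5) + 0.7(8.8) = 41.58 + 27.13 + 6.16 = 74.87
C4: 1.3(29.7) + 1.0(5.0) + 0.5(8.8) + 0.75(15.5) = 38.61 + 5.00 + 4.40 + 11.63 = 59.64
Maximum is from combination 3.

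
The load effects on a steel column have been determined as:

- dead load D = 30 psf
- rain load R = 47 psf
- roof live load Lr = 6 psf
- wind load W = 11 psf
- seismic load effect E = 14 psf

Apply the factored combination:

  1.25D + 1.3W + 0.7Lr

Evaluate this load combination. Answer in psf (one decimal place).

56.0 psf

1.25(30) + 1.3(11) + 0.7(6) = 56.0
q_u = 56.0 psf.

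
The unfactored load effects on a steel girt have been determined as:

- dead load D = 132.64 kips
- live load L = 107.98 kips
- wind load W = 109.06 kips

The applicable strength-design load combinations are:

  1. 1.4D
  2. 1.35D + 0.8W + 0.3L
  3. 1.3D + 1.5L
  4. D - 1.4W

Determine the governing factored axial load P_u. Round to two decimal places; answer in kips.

334.40 kips

1. 1.4(132.64) = 185.70
2. 1.35(132.64) + 0.8(109.06) + 0.3(107.98) = 298.71
3. 1.3(132.64) + 1.5(107.98) = 172.43 + 161.97 = 334.40
4. 1.0(132.64) - 1.4(109.06) = 132.64 - 152.68 = -20.04
The controlling combination is 3, giving 334.40 kips.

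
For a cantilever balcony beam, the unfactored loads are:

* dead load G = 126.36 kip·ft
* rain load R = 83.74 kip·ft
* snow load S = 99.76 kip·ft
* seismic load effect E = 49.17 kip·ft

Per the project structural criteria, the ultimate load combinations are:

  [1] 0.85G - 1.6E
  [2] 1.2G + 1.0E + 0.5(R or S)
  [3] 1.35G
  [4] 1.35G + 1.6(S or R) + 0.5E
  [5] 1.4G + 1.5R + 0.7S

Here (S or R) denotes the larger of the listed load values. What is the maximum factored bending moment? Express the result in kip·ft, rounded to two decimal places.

(R or S) → S = 99.76 kip·ft; (S or R) → S = 99.76 kip·ft.
[1] 0.85(126.36) - 1.6(49.17) = 28.73
[2] 1.2(126.36) + 1.0(49.17) + 0.5(99.76) = 151.63 + 49.17 + 49.88 = 250.68
[3] 1.35(126.36) = 170.59
[4] 1.35(126.36) + 1.6(99.76) + 0.5(49.17) = 354.79
[5] 1.4(126.36) + 1.5(83.74) + 0.7(99.76) = 372.35
The controlling combination is 5, giving 372.35 kip·ft.

372.35 kip·ft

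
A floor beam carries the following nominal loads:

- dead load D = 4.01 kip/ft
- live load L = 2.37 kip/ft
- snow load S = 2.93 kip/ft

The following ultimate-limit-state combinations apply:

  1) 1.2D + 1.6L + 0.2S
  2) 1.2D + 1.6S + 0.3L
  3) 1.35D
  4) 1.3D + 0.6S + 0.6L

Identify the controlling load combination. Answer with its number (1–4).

Combination 2

1) 1.2(4.01) + 1.6(2.37) + 0.2(2.93) = 4.81 + 3.79 + 0.59 = 9.19
2) 1.2(4.01) + 1.6(2.93) + 0.3(2.37) = 4.81 + 4.69 + 0.71 = 10.21
3) 1.35(4.01) = 5.41
4) 1.3(4.01) + 0.6(2.93) + 0.6(2.37) = 5.21 + 1.76 + 1.42 = 8.39
The largest value is 10.21 kip/ft from combination 2.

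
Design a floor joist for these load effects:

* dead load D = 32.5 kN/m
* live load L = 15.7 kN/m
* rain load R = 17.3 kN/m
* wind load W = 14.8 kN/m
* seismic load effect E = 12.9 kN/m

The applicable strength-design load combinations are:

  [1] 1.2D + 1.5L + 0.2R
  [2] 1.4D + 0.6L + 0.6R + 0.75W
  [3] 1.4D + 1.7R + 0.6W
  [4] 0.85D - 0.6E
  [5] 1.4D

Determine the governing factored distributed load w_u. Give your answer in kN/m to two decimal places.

[1] 1.2(32.5) + 1.5(15.7) + 0.2(17.3) = 39.00 + 23.55 + 3.46 = 66.01
[2] 1.4(32.5) + 0.6(15.7) + 0.6(17.3) + 0.75(14.8) = 45.50 + 9.42 + 10.38 + 11.10 = 76.40
[3] 1.4(32.5) + 1.7(17.3) + 0.6(14.8) = 45.50 + 29.41 + 8.88 = 83.79
[4] 0.85(32.5) - 0.6(12.9) = 27.63 - 7.74 = 19.89
[5] 1.4(32.5) = 45.50
The controlling combination is 3, giving 83.79 kN/m.

83.79 kN/m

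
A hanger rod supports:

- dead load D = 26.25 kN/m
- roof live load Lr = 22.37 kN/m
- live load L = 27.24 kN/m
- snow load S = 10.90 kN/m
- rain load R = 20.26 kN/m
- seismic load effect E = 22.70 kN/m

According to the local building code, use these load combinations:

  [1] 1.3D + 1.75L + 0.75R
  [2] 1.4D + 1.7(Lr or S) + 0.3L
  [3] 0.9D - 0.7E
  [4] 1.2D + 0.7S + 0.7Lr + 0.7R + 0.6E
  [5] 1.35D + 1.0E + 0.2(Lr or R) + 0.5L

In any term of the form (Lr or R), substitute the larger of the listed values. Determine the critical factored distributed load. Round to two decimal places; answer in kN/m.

(Lr or S) → Lr = 22.37 kN/m; (Lr or R) → Lr = 22.37 kN/m.
[1] 1.3(26.25) + 1.75(27.24) + 0.75(20.26) = 96.99
[2] 1.4(26.25) + 1.7(22.37) + 0.3(27.24) = 36.75 + 38.03 + 8.17 = 82.95
[3] 0.9(26.25) - 0.7(22.70) = 23.63 - 15.89 = 7.74
[4] 1.2(26.25) + 0.7(10.90) + 0.7(22.37) + 0.7(20.26) + 0.6(22.70) = 31.50 + 7.63 + 15.66 + 14.18 + 13.62 = 82.59
[5] 1.35(26.25) + 1.0(22.70) + 0.2(22.37) + 0.5(27.24) = 35.44 + 22.70 + 4.47 + 13.62 = 76.23
Combination 1 governs: w_u = 96.99 kN/m.

96.99 kN/m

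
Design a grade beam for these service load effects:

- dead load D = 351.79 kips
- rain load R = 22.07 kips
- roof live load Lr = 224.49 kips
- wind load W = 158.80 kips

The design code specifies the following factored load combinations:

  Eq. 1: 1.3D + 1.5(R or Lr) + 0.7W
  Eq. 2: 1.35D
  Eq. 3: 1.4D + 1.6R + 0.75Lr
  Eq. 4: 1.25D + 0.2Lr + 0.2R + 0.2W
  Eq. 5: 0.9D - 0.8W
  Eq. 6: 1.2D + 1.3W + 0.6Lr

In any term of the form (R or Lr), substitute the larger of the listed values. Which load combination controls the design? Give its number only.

(R or Lr) → Lr = 224.49 kips.
Eq. 1: 1.3(351.79) + 1.5(224.49) + 0.7(158.80) = 905.22
Eq. 2: 1.35(351.79) = 474.92
Eq. 3: 1.4(351.79) + 1.6(22.07) + 0.75(224.49) = 492.51 + 35.31 + 168.37 = 696.19
Eq. 4: 1.25(351.79) + 0.2(224.49) + 0.2(22.07) + 0.2(158.80) = 439.74 + 44.90 + 4.41 + 31.76 = 520.81
Eq. 5: 0.9(351.79) - 0.8(158.80) = 316.61 - 127.04 = 189.57
Eq. 6: 1.2(351.79) + 1.3(158.80) + 0.6(224.49) = 422.15 + 206.44 + 134.69 = 763.28
The largest value is 905.22 kips from combination 1.

Combination 1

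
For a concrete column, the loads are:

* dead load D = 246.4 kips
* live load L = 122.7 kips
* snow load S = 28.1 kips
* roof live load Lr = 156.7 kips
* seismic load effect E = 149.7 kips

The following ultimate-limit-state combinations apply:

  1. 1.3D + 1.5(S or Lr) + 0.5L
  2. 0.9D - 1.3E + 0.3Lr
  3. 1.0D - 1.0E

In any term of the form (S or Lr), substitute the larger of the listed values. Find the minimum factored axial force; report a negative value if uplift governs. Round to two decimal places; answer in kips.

74.16 kips

(S or Lr) → Lr = 156.7 kips.
1. 1.3(246.4) + 1.5(156.7) + 0.5(122.7) = 320.32 + 235.05 + 61.35 = 616.72
2. 0.9(246.4) - 1.3(149.7) + 0.3(156.7) = 221.76 - 194.61 + 47.01 = 74.16
3. 1.0(246.4) - 1.0(149.7) = 246.40 - 149.70 = 96.70
Combination 2 gives the minimum: 74.16 kips.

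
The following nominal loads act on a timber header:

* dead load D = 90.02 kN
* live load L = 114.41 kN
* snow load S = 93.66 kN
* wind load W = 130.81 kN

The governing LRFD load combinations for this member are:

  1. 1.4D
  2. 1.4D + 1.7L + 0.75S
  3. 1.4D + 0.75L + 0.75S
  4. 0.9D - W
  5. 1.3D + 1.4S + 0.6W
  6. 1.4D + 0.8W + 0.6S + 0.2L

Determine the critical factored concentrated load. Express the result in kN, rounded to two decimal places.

1. 1.4(90.02) = 126.03
2. 1.4(90.02) + 1.7(114.41) + 0.75(93.66) = 390.77
3. 1.4(90.02) + 0.75(114.41) + 0.75(93.66) = 282.08
4. 0.9(90.02) - 1.0(130.81) = 81.02 - 130.81 = -49.79
5. 1.3(90.02) + 1.4(93.66) + 0.6(130.81) = 117.03 + 131.12 + 78.49 = 326.64
6. 1.4(90.02) + 0.8(130.81) + 0.6(93.66) + 0.2(114.41) = 309.75
Combination 2 governs: P_u = 390.77 kN.

390.77 kN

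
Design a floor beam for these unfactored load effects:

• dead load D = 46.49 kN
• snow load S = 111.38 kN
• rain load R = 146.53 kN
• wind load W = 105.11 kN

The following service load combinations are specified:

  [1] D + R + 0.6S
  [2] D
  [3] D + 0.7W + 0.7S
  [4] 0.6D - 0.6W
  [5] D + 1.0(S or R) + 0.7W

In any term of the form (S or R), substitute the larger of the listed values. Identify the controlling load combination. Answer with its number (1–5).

(S or R) → R = 146.53 kN.
[1] 1.0(46.49) + 1.0(146.53) + 0.6(111.38) = 259.85
[2] 1.0(46.49) = 46.49
[3] 1.0(46.49) + 0.7(105.11) + 0.7(111.38) = 198.03
[4] 0.6(46.49) - 0.6(105.11) = -35.17
[5] 1.0(46.49) + 1.0(146.53) + 0.7(105.11) = 266.60
The largest value is 266.60 kN from combination 5.

Combination 5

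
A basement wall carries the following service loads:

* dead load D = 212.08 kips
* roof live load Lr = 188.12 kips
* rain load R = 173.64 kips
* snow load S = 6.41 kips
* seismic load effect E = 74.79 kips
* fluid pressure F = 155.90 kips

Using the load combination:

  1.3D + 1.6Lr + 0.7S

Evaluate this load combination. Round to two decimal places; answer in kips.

581.18 kips

1.3(212.08) + 1.6(188.12) + 0.7(6.41) = 581.18
P_u = 581.18 kips.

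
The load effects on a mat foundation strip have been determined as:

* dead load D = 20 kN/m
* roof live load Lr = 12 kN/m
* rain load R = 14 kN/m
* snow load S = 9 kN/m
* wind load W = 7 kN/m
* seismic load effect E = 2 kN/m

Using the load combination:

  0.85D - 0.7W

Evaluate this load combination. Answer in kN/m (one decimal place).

0.85(20) - 0.7(7) = 17.0 - 4.9 = 12.1
w_u = 12.1 kN/m.

12.1 kN/m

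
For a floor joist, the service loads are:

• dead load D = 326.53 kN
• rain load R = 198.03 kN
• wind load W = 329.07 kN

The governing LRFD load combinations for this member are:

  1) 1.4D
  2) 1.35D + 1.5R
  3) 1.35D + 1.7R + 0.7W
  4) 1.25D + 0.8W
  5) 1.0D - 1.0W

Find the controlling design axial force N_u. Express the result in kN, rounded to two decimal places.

1) 1.4(326.53) = 457.14
2) 1.35(326.53) + 1.5(198.03) = 737.86
3) 1.35(326.53) + 1.7(198.03) + 0.7(329.07) = 440.82 + 336.65 + 230.35 = 1007.82
4) 1.25(326.53) + 0.8(329.07) = 408.16 + 263.26 = 671.42
5) 1.0(326.53) - 1.0(329.07) = 326.53 - 329.07 = -2.54
Combination 3 governs: N_u = 1007.82 kN.

1007.82 kN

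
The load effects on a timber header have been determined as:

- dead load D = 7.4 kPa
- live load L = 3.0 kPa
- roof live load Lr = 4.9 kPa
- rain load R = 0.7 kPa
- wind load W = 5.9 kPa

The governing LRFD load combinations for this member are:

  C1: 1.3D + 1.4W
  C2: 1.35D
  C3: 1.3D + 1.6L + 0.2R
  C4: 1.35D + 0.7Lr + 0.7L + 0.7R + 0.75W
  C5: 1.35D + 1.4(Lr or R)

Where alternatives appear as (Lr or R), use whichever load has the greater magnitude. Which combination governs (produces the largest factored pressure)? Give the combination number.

Combination 4

(Lr or R) → Lr = 4.9 kPa.
C1: 1.3(7.4) + 1.4(5.9) = 9.62 + 8.26 = 17.88
C2: 1.35(7.4) = 9.99
C3: 1.3(7.4) + 1.6(3.0) + 0.2(0.7) = 9.62 + 4.80 + 0.14 = 14.56
C4: 1.35(7.4) + 0.7(4.9) + 0.7(3.0) + 0.7(0.7) + 0.75(5.9) = 9.99 + 3.43 + 2.10 + 0.49 + 4.43 = 20.44
C5: 1.35(7.4) + 1.4(4.9) = 9.99 + 6.86 = 16.85
The largest value is 20.44 kPa from combination 4.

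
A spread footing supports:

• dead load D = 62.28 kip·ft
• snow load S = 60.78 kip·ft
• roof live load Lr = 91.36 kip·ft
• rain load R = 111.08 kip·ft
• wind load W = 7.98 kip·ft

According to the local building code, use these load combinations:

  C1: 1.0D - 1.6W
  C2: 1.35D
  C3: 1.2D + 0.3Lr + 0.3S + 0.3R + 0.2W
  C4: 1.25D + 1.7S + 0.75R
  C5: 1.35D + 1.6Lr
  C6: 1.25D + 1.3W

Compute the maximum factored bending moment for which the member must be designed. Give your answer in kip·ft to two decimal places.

264.49 kip·ft

C1: 1.0(62.28) - 1.6(7.98) = 62.28 - 12.77 = 49.51
C2: 1.35(62.28) = 84.08
C3: 1.2(62.28) + 0.3(91.36) + 0.3(60.78) + 0.3(111.08) + 0.2(7.98) = 74.74 + 27.41 + 18.23 + 33.32 + 1.60 = 155.30
C4: 1.25(62.28) + 1.7(60.78) + 0.75(111.08) = 77.85 + 103.33 + 83.31 = 264.49
C5: 1.35(62.28) + 1.6(91.36) = 230.25
C6: 1.25(62.28) + 1.3(7.98) = 77.85 + 10.37 = 88.22
Maximum is from combination 4.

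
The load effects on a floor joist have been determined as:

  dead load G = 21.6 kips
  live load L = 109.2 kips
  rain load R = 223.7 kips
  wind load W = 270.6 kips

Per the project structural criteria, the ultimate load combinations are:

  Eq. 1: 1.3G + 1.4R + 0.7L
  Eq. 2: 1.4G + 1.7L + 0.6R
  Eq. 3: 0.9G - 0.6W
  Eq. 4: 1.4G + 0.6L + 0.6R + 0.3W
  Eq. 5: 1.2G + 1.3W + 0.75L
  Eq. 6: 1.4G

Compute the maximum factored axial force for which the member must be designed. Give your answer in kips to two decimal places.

459.60 kips

Eq. 1: 1.3(21.6) + 1.4(223.7) + 0.7(109.2) = 28.08 + 313.18 + 76.44 = 417.70
Eq. 2: 1.4(21.6) + 1.7(109.2) + 0.6(223.7) = 30.24 + 185.64 + 134.22 = 350.10
Eq. 3: 0.9(21.6) - 0.6(270.6) = 19.44 - 162.36 = -142.92
Eq. 4: 1.4(21.6) + 0.6(109.2) + 0.6(223.7) + 0.3(270.6) = 30.24 + 65.52 + 134.22 + 81.18 = 311.16
Eq. 5: 1.2(21.6) + 1.3(270.6) + 0.75(109.2) = 25.92 + 351.78 + 81.90 = 459.60
Eq. 6: 1.4(21.6) = 30.24
The controlling combination is 5, giving 459.60 kips.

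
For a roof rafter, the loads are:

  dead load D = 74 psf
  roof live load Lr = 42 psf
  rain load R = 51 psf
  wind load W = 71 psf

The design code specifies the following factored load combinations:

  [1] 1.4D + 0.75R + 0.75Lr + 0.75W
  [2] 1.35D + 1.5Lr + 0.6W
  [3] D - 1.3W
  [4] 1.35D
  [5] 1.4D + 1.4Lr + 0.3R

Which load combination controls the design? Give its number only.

[1] 1.4(74) + 0.75(51) + 0.75(42) + 0.75(71) = 226.6
[2] 1.35(74) + 1.5(42) + 0.6(71) = 99.9 + 63.0 + 42.6 = 205.5
[3] 1.0(74) - 1.3(71) = 74.0 - 92.3 = -18.3
[4] 1.35(74) = 99.9
[5] 1.4(74) + 1.4(42) + 0.3(51) = 103.6 + 58.8 + 15.3 = 177.7
The largest value is 226.6 psf from combination 1.

Combination 1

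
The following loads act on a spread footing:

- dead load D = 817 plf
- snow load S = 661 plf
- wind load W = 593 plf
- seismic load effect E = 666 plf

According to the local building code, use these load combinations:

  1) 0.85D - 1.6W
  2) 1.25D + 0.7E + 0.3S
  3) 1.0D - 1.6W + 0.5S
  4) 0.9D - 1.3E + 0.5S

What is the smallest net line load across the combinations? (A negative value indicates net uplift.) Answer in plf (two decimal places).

1) 0.85(817) - 1.6(593) = -254.35
2) 1.25(817) + 0.7(666) + 0.3(661) = 1685.75
3) 1.0(817) - 1.6(593) + 0.5(661) = 198.70
4) 0.9(817) - 1.3(666) + 0.5(661) = 200.00
Combination 1 gives the minimum: -254.35 plf.

-254.35 plf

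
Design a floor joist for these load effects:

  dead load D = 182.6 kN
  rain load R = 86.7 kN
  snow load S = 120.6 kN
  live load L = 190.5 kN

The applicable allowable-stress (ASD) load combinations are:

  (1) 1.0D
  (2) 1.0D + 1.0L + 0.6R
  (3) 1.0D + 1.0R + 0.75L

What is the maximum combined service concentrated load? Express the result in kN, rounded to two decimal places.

425.12 kN

(1) 1.0(182.6) = 182.60
(2) 1.0(182.6) + 1.0(190.5) + 0.6(86.7) = 182.60 + 190.50 + 52.02 = 425.12
(3) 1.0(182.6) + 1.0(86.7) + 0.75(190.5) = 182.60 + 86.70 + 142.88 = 412.18
The controlling combination is 2, giving 425.12 kN.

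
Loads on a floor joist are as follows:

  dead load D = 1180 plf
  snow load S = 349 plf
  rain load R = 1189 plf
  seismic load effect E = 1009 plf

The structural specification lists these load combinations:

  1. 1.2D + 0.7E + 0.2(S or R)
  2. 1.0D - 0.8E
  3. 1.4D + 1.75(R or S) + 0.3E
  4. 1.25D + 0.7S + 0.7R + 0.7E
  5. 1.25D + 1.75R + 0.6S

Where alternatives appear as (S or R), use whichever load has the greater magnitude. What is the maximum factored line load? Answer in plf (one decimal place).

4035.5 plf

(S or R) → R = 1189 plf; (R or S) → R = 1189 plf.
1. 1.2(1180) + 0.7(1009) + 0.2(1189) = 1416.0 + 706.3 + 237.8 = 2360.1
2. 1.0(1180) - 0.8(1009) = 1180.0 - 807.2 = 372.8
3. 1.4(1180) + 1.75(1189) + 0.3(1009) = 1652.0 + 2080.8 + 302.7 = 4035.5
4. 1.25(1180) + 0.7(349) + 0.7(1189) + 0.7(1009) = 1475.0 + 244.3 + 832.3 + 706.3 = 3257.9
5. 1.25(1180) + 1.75(1189) + 0.6(349) = 1475.0 + 2080.8 + 209.4 = 3765.2
Maximum is from combination 3.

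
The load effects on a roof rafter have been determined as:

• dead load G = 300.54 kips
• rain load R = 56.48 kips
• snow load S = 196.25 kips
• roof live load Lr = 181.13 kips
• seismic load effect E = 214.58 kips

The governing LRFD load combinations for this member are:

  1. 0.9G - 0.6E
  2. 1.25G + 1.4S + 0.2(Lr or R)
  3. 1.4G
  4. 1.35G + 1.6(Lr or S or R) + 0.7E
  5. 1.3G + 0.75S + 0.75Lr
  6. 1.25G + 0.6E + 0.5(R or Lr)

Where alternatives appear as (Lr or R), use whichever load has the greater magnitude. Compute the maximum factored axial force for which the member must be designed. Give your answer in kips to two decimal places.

(Lr or R) → Lr = 181.13 kips; (Lr or S or R) → S = 196.25 kips; (R or Lr) → Lr = 181.13 kips.
1. 0.9(300.54) - 0.6(214.58) = 270.49 - 128.75 = 141.74
2. 1.25(300.54) + 1.4(196.25) + 0.2(181.13) = 686.65
3. 1.4(300.54) = 420.76
4. 1.35(300.54) + 1.6(196.25) + 0.7(214.58) = 405.73 + 314.00 + 150.21 = 869.94
5. 1.3(300.54) + 0.75(196.25) + 0.75(181.13) = 390.70 + 147.19 + 135.85 = 673.74
6. 1.25(300.54) + 0.6(214.58) + 0.5(181.13) = 594.99
Maximum is from combination 4.

869.94 kips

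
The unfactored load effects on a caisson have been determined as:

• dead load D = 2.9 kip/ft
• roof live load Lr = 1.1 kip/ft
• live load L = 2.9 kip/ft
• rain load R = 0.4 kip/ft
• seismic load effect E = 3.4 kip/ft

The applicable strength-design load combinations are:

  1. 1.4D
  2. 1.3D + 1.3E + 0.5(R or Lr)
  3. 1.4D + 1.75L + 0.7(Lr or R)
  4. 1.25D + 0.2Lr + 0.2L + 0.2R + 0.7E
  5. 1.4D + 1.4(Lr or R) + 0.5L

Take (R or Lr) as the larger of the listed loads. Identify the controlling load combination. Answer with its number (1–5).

(R or Lr) → Lr = 1.1 kip/ft; (Lr or R) → Lr = 1.1 kip/ft.
1. 1.4(2.9) = 4.1
2. 1.3(2.9) + 1.3(3.4) + 0.5(1.1) = 8.7
3. 1.4(2.9) + 1.75(2.9) + 0.7(1.1) = 9.9
4. 1.25(2.9) + 0.2(1.1) + 0.2(2.9) + 0.2(0.4) + 0.7(3.4) = 3.6 + 0.2 + 0.6 + 0.1 + 2.4 = 6.9
5. 1.4(2.9) + 1.4(1.1) + 0.5(2.9) = 4.1 + 1.5 + 1.5 = 7.1
The largest value is 9.9 kip/ft from combination 3.

Combination 3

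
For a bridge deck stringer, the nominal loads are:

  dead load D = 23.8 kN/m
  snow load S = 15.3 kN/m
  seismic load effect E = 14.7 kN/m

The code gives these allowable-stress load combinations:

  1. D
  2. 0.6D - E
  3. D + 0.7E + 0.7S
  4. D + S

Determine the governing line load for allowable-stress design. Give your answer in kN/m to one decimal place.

1. 1.0(23.8) = 23.8
2. 0.6(23.8) - 1.0(14.7) = -0.4
3. 1.0(23.8) + 0.7(14.7) + 0.7(15.3) = 44.8
4. 1.0(23.8) + 1.0(15.3) = 39.1
Combination 3 governs: w = 44.8 kN/m.

44.8 kN/m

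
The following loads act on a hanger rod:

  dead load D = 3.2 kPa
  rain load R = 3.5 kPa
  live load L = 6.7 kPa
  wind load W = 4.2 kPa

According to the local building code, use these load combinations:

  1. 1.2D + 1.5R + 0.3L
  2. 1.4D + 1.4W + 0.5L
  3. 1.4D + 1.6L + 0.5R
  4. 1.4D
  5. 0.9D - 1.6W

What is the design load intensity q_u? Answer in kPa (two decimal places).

1. 1.2(3.2) + 1.5(3.5) + 0.3(6.7) = 3.84 + 5.25 + 2.01 = 11.10
2. 1.4(3.2) + 1.4(4.2) + 0.5(6.7) = 4.48 + 5.88 + 3.35 = 13.71
3. 1.4(3.2) + 1.6(6.7) + 0.5(3.5) = 4.48 + 10.72 + 1.75 = 16.95
4. 1.4(3.2) = 4.48
5. 0.9(3.2) - 1.6(4.2) = 2.88 - 6.72 = -3.84
The controlling combination is 3, giving 16.95 kPa.

16.95 kPa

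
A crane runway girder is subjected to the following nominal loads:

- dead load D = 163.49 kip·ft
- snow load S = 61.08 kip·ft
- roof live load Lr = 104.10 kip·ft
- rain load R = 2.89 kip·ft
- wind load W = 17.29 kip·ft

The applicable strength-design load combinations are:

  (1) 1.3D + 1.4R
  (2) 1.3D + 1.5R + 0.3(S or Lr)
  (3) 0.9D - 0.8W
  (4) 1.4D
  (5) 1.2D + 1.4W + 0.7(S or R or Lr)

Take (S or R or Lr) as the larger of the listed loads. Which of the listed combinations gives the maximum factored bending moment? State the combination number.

(S or Lr) → Lr = 104.10 kip·ft; (S or R or Lr) → Lr = 104.10 kip·ft.
(1) 1.3(163.49) + 1.4(2.89) = 216.58
(2) 1.3(163.49) + 1.5(2.89) + 0.3(104.10) = 248.10
(3) 0.9(163.49) - 0.8(17.29) = 133.31
(4) 1.4(163.49) = 228.89
(5) 1.2(163.49) + 1.4(17.29) + 0.7(104.10) = 293.26
The largest value is 293.26 kip·ft from combination 5.

Combination 5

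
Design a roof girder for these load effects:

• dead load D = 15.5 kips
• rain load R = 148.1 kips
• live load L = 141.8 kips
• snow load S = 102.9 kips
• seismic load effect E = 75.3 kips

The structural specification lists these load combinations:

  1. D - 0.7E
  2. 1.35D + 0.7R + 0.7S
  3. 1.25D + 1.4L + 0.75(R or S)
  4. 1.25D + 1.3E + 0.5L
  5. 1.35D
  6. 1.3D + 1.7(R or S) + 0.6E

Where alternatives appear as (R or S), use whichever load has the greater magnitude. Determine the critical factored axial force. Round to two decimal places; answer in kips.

328.97 kips

(R or S) → R = 148.1 kips.
1. 1.0(15.5) - 0.7(75.3) = 15.50 - 52.71 = -37.21
2. 1.35(15.5) + 0.7(148.1) + 0.7(102.9) = 20.93 + 103.67 + 72.03 = 196.63
3. 1.25(15.5) + 1.4(141.8) + 0.75(148.1) = 328.97
4. 1.25(15.5) + 1.3(75.3) + 0.5(141.8) = 19.38 + 97.89 + 70.90 = 188.17
5. 1.35(15.5) = 20.93
6. 1.3(15.5) + 1.7(148.1) + 0.6(75.3) = 20.15 + 251.77 + 45.18 = 317.10
Combination 3 governs: P_u = 328.97 kips.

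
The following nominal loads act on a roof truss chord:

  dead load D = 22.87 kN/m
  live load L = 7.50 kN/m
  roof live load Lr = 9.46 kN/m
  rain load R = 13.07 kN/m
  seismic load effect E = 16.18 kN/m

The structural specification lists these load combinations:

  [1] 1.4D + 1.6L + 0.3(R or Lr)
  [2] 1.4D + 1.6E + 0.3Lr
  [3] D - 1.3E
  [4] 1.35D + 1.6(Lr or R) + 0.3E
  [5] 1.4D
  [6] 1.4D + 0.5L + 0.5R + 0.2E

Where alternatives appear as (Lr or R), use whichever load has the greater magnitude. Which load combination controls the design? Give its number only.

Combination 2

(R or Lr) → R = 13.07 kN/m; (Lr or R) → R = 13.07 kN/m.
[1] 1.4(22.87) + 1.6(7.50) + 0.3(13.07) = 47.94
[2] 1.4(22.87) + 1.6(16.18) + 0.3(9.46) = 60.74
[3] 1.0(22.87) - 1.3(16.18) = 1.84
[4] 1.35(22.87) + 1.6(13.07) + 0.3(16.18) = 56.64
[5] 1.4(22.87) = 32.02
[6] 1.4(22.87) + 0.5(7.50) + 0.5(13.07) + 0.2(16.18) = 45.54
The largest value is 60.74 kN/m from combination 2.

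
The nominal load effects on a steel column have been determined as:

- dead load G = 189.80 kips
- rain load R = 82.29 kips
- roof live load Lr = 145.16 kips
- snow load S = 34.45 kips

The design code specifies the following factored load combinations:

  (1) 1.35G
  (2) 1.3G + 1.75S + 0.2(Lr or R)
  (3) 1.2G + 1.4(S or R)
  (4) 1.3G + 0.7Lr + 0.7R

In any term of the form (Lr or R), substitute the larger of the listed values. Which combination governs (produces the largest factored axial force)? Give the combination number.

Combination 4

(Lr or R) → Lr = 145.16 kips; (S or R) → R = 82.29 kips.
(1) 1.35(189.80) = 256.23
(2) 1.3(189.80) + 1.75(34.45) + 0.2(145.16) = 246.74 + 60.29 + 29.03 = 336.06
(3) 1.2(189.80) + 1.4(82.29) = 227.76 + 115.21 = 342.97
(4) 1.3(189.80) + 0.7(145.16) + 0.7(82.29) = 405.96
The largest value is 405.96 kips from combination 4.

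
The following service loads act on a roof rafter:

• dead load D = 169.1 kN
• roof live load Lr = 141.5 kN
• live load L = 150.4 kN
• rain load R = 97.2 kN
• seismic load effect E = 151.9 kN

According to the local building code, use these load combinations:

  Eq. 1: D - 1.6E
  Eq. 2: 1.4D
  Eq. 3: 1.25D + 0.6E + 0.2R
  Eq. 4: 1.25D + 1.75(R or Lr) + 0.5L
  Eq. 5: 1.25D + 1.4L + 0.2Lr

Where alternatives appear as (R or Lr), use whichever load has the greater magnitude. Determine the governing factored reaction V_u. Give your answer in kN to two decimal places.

534.20 kN

(R or Lr) → Lr = 141.5 kN.
Eq. 1: 1.0(169.1) - 1.6(151.9) = 169.10 - 243.04 = -73.94
Eq. 2: 1.4(169.1) = 236.74
Eq. 3: 1.25(169.1) + 0.6(151.9) + 0.2(97.2) = 211.38 + 91.14 + 19.44 = 321.96
Eq. 4: 1.25(169.1) + 1.75(141.5) + 0.5(150.4) = 534.20
Eq. 5: 1.25(169.1) + 1.4(150.4) + 0.2(141.5) = 211.38 + 210.56 + 28.30 = 450.24
Maximum is from combination 4.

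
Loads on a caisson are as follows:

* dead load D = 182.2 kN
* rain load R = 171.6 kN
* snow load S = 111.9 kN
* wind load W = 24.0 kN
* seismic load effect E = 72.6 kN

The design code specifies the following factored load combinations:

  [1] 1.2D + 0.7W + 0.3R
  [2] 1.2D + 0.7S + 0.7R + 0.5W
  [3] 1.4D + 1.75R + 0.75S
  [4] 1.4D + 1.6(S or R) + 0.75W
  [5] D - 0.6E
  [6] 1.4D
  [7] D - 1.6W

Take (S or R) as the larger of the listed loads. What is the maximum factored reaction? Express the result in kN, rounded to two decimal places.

(S or R) → R = 171.6 kN.
[1] 1.2(182.2) + 0.7(24.0) + 0.3(171.6) = 286.92
[2] 1.2(182.2) + 0.7(111.9) + 0.7(171.6) + 0.5(24.0) = 429.09
[3] 1.4(182.2) + 1.75(171.6) + 0.75(111.9) = 639.31
[4] 1.4(182.2) + 1.6(171.6) + 0.75(24.0) = 547.64
[5] 1.0(182.2) - 0.6(72.6) = 138.64
[6] 1.4(182.2) = 255.08
[7] 1.0(182.2) - 1.6(24.0) = 143.80
The controlling combination is 3, giving 639.31 kN.

639.31 kN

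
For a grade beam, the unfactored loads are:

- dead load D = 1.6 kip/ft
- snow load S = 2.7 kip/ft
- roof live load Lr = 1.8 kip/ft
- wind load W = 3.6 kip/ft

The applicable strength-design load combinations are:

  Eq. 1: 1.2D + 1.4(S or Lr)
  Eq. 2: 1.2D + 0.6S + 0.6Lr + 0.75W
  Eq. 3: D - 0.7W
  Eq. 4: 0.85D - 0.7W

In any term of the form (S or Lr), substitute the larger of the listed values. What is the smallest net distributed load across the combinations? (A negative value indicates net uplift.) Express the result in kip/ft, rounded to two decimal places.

-1.16 kip/ft

(S or Lr) → S = 2.7 kip/ft.
Eq. 1: 1.2(1.6) + 1.4(2.7) = 1.92 + 3.78 = 5.70
Eq. 2: 1.2(1.6) + 0.6(2.7) + 0.6(1.8) + 0.75(3.6) = 1.92 + 1.62 + 1.08 + 2.70 = 7.32
Eq. 3: 1.0(1.6) - 0.7(3.6) = 1.60 - 2.52 = -0.92
Eq. 4: 0.85(1.6) - 0.7(3.6) = 1.36 - 2.52 = -1.16
Combination 4 gives the minimum: -1.16 kip/ft.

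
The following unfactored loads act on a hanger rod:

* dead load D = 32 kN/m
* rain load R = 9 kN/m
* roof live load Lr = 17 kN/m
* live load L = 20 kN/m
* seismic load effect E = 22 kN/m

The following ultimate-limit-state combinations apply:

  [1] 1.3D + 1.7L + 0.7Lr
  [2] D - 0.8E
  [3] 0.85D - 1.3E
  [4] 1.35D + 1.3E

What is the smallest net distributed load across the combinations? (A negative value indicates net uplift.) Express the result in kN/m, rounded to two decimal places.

[1] 1.3(32) + 1.7(20) + 0.7(17) = 41.60 + 34.00 + 11.90 = 87.50
[2] 1.0(32) - 0.8(22) = 32.00 - 17.60 = 14.40
[3] 0.85(32) - 1.3(22) = 27.20 - 28.60 = -1.40
[4] 1.35(32) + 1.3(22) = 43.20 + 28.60 = 71.80
Combination 3 gives the minimum: -1.40 kN/m.

-1.40 kN/m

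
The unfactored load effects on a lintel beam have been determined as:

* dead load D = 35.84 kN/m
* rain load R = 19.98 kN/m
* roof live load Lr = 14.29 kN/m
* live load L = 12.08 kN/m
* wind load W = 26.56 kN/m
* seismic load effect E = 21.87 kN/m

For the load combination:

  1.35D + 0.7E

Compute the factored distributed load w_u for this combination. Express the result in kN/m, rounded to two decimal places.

1.35(35.84) + 0.7(21.87) = 48.38 + 15.31 = 63.69
w_u = 63.69 kN/m.

63.69 kN/m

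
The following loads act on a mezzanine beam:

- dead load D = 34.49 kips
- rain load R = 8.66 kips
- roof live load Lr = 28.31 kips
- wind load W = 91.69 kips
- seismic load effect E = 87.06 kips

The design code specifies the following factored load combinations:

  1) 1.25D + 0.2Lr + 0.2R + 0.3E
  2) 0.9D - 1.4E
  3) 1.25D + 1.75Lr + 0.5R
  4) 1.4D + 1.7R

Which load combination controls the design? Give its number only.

1) 1.25(34.49) + 0.2(28.31) + 0.2(8.66) + 0.3(87.06) = 43.11 + 5.66 + 1.73 + 26.12 = 76.62
2) 0.9(34.49) - 1.4(87.06) = 31.04 - 121.88 = -90.84
3) 1.25(34.49) + 1.75(28.31) + 0.5(8.66) = 96.99
4) 1.4(34.49) + 1.7(8.66) = 48.29 + 14.72 = 63.01
The largest value is 96.99 kips from combination 3.

Combination 3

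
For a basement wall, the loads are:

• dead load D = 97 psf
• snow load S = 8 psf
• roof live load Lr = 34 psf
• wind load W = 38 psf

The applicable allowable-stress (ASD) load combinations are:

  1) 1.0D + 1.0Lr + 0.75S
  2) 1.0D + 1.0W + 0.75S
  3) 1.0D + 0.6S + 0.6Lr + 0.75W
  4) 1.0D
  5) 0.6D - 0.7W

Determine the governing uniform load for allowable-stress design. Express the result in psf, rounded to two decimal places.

1) 1.0(97) + 1.0(34) + 0.75(8) = 97.00 + 34.00 + 6.00 = 137.00
2) 1.0(97) + 1.0(38) + 0.75(8) = 97.00 + 38.00 + 6.00 = 141.00
3) 1.0(97) + 0.6(8) + 0.6(34) + 0.75(38) = 97.00 + 4.80 + 20.40 + 28.50 = 150.70
4) 1.0(97) = 97.00
5) 0.6(97) - 0.7(38) = 58.20 - 26.60 = 31.60
Combination 3 governs: q = 150.70 psf.

150.70 psf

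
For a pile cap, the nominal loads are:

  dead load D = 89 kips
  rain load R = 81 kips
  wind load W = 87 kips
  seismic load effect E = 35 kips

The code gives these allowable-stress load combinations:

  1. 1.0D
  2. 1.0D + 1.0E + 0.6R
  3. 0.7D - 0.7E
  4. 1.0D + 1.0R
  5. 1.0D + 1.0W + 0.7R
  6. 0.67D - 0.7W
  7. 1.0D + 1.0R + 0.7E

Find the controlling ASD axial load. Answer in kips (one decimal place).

1. 1.0(89) = 89.0
2. 1.0(89) + 1.0(35) + 0.6(81) = 172.6
3. 0.7(89) - 0.7(35) = 37.8
4. 1.0(89) + 1.0(81) = 170.0
5. 1.0(89) + 1.0(87) + 0.7(81) = 232.7
6. 0.67(89) - 0.7(87) = -1.3
7. 1.0(89) + 1.0(81) + 0.7(35) = 194.5
Combination 5 governs: P = 232.7 kips.

232.7 kips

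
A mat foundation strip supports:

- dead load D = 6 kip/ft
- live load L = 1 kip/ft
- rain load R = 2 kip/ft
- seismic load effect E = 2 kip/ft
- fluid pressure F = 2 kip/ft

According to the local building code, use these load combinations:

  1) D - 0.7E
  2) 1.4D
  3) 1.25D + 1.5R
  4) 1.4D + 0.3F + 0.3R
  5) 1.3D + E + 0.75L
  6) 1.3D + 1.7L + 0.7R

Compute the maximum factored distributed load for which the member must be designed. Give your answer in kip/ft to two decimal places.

10.90 kip/ft

1) 1.0(6) - 0.7(2) = 6.00 - 1.40 = 4.60
2) 1.4(6) = 8.40
3) 1.25(6) + 1.5(2) = 7.50 + 3.00 = 10.50
4) 1.4(6) + 0.3(2) + 0.3(2) = 8.40 + 0.60 + 0.60 = 9.60
5) 1.3(6) + 1.0(2) + 0.75(1) = 7.80 + 2.00 + 0.75 = 10.55
6) 1.3(6) + 1.7(1) + 0.7(2) = 7.80 + 1.70 + 1.40 = 10.90
Combination 6 governs: w_u = 10.90 kip/ft.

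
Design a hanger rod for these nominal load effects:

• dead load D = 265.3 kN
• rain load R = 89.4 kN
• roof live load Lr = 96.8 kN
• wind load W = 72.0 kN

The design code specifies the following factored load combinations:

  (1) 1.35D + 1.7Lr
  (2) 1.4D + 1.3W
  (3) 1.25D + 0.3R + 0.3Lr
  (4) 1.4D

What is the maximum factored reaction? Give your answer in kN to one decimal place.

(1) 1.35(265.3) + 1.7(96.8) = 522.7
(2) 1.4(265.3) + 1.3(72.0) = 371.4 + 93.6 = 465.0
(3) 1.25(265.3) + 0.3(89.4) + 0.3(96.8) = 387.5
(4) 1.4(265.3) = 371.4
The controlling combination is 1, giving 522.7 kN.

522.7 kN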